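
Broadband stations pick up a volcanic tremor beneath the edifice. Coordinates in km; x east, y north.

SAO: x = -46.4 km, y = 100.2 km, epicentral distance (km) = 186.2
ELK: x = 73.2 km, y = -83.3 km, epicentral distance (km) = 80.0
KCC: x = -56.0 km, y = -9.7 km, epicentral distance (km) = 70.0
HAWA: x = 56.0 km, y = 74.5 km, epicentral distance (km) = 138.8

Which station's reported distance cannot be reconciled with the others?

Solve using three stations at a time. Using ELK, KCC, HAWA (subtract circle equations pairwise → linear system) gives (x, y) ≈ (-0.5, -52.3).
Distances from that point to each station vs reported:
  SAO: calculated 159.2 vs reported 186.2 → residual 27.0 km
  ELK: calculated 80.0 vs reported 80.0 → residual 0.0 km
  KCC: calculated 70.0 vs reported 70.0 → residual 0.0 km
  HAWA: calculated 138.8 vs reported 138.8 → residual 0.0 km
ELK, KCC, HAWA are mutually consistent (residuals ≈ 0); SAO is off by 27.0 km.

SAO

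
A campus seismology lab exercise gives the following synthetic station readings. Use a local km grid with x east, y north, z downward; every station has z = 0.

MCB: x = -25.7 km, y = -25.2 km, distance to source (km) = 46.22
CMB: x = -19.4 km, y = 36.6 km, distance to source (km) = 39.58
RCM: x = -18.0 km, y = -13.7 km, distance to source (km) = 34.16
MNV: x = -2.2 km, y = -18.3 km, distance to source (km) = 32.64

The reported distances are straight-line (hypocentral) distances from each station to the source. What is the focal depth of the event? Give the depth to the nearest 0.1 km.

depth ≈ 19.2 km

Each station gives a sphere (x−x_i)² + (y−y_i)² + z² = d_i² (stations at z=0).
Subtracting the MCB sphere from CMB and RCM: z² cancels, leaving linear equations in x and y:
12.6 x + 123.6 y = 990.10
15.4 x + 23.0 y = 185.54
Solving: x ≈ 0.100, y ≈ 8.000 km (keep extra digits for the depth step; rounded: 0.1, 8.0).
Then from the MCB sphere: z² = 46.22² − (x + 25.7)² − (y + 25.2)² with x = 0.100, y = 8.000, so z ≈ 19.194 ≈ 19.2 km.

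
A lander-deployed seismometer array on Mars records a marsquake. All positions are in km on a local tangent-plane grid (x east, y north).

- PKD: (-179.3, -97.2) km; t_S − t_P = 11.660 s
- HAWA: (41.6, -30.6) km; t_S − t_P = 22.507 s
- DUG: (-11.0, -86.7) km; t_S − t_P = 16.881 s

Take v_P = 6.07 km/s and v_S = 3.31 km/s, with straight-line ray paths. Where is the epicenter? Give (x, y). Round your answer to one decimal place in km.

Distance from S−P lag: d = Δt · v_P v_S / (v_P − v_S) = Δt · (6.07·3.31)/(6.07−3.31) ≈ 7.2796·Δt.
So d_PKD = 84.88, d_HAWA = 163.84, d_DUG = 122.89 km.
Circle about each station: (x + 179.3)² + (y + 97.2)² = 84.88²; (x − 41.6)² + (y + 30.6)² = 163.84²; (x + 11.0)² + (y + 86.7)² = 122.89².
Subtracting the PKD equation from the HAWA and DUG equations removes the quadratic terms:
441.8 x + 133.2 y = -58568.34
336.6 x + 21.0 y = -41855.78
Solving the 2×2 system: x ≈ -122.2, y ≈ -34.4 km.

-122.2 km east, -34.4 km north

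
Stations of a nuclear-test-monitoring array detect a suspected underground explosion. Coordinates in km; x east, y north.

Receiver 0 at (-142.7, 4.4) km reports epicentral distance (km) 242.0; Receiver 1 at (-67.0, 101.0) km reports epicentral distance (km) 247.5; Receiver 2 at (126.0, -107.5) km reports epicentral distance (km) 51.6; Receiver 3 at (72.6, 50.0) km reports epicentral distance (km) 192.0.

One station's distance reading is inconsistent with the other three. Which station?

Solve using three stations at a time. Using Receiver 0, Receiver 1, Receiver 2 (subtract circle equations pairwise → linear system) gives (x, y) ≈ (74.7, -101.9).
Distances from that point to each station vs reported:
  Receiver 0: calculated 242.0 vs reported 242.0 → residual 0.0 km
  Receiver 1: calculated 247.5 vs reported 247.5 → residual 0.0 km
  Receiver 2: calculated 51.6 vs reported 51.6 → residual 0.0 km
  Receiver 3: calculated 151.9 vs reported 192.0 → residual 40.1 km
Receiver 0, Receiver 1, Receiver 2 are mutually consistent (residuals ≈ 0); Receiver 3 is off by 40.1 km.

Receiver 3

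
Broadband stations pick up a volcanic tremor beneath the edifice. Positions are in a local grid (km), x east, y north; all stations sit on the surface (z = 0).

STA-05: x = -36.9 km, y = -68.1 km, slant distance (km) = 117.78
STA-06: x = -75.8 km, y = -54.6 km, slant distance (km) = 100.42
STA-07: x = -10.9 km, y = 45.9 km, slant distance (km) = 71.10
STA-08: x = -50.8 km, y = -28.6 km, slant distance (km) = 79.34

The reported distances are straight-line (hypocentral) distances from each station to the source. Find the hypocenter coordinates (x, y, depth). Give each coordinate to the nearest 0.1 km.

Each station gives a sphere (x−x_i)² + (y−y_i)² + z² = d_i² (stations at z=0).
Subtracting the STA-05 sphere from STA-06 and STA-07: z² cancels, leaving linear equations in x and y:
-77.8 x + 27.0 y = 6515.53
52.0 x + 228.0 y = 5043.32
Solving: x ≈ -70.491, y ≈ 38.197 km (keep extra digits for the depth step; rounded: -70.5, 38.2).
Then from the STA-05 sphere: z² = 117.78² − (x + 36.9)² − (y + 68.1)² with x = -70.491, y = 38.197, so z ≈ 38.009 ≈ 38.0 km.
Check against STA-08 (with the unrounded solution): distance 79.34 ≈ 79.34 km. ✓

x ≈ -70.5 km, y ≈ 38.2 km, depth ≈ 38.0 km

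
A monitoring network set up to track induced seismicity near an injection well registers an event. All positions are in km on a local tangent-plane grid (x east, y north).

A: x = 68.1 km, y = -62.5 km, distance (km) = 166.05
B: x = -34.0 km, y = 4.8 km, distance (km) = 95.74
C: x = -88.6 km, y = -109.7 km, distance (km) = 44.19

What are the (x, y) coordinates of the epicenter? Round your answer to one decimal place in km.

Circle about each station: (x − 68.1)² + (y + 62.5)² = 166.05²; (x + 34.0)² + (y − 4.8)² = 95.74²; (x + 88.6)² + (y + 109.7)² = 44.19².
Subtracting pairs of circle equations eliminates x²+y² and gives linear equations (the radical axes):
-204.2 x + 134.6 y = 11041.63
-313.4 x − 94.4 y = 36960.04
Solving the 2×2 system: x ≈ -97.9, y ≈ -66.5 km.

(-97.9, -66.5)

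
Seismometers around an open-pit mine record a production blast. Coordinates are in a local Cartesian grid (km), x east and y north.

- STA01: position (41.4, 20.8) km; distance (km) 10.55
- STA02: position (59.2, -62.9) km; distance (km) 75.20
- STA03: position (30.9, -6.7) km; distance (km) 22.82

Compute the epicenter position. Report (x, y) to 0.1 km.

45.3 km east, 11.0 km north

Circle about each station: (x − 41.4)² + (y − 20.8)² = 10.55²; (x − 59.2)² + (y + 62.9)² = 75.20²; (x − 30.9)² + (y + 6.7)² = 22.82².
Subtracting the STA01 equation from the STA02 and STA03 equations removes the quadratic terms:
35.6 x − 167.4 y = -229.29
-21.0 x − 55.0 y = -1556.35
Solving the 2×2 system: x ≈ 45.3, y ≈ 11.0 km.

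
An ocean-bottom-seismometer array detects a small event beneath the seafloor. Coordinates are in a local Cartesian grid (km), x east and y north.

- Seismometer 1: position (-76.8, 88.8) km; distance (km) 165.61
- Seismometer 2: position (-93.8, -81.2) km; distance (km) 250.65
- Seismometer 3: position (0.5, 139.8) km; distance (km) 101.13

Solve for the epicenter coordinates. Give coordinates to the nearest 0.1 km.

Circle about each station: (x + 76.8)² + (y − 88.8)² = 165.61²; (x + 93.8)² + (y + 81.2)² = 250.65²; (x − 0.5)² + (y − 139.8)² = 101.13².
Subtracting pairs of circle equations eliminates x²+y² and gives linear equations (the radical axes):
-34.0 x − 340.0 y = -33790.55
154.6 x + 102.0 y = 22960.01
Solving the 2×2 system: x ≈ 88.8, y ≈ 90.5 km.

x ≈ 88.8 km, y ≈ 90.5 km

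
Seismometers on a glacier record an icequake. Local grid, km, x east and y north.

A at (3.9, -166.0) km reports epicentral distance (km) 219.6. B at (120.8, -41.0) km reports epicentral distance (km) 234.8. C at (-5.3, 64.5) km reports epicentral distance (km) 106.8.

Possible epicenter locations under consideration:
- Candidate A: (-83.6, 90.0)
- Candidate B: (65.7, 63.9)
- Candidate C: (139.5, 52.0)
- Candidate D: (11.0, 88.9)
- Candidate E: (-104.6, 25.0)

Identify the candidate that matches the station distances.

Candidate E

For each candidate, compare |candidate − station| to the reported distance:
Candidate A: residuals A 50.9, B 8.0, C 24.5 → max 50.9 km
Candidate B: residuals A 18.5, B 116.3, C 35.8 → max 116.3 km
Candidate C: residuals A 37.1, B 139.9, C 38.5 → max 139.9 km
Candidate D: residuals A 35.4, B 64.7, C 77.5 → max 77.5 km
Candidate E: residuals A 0.1, B 0.1, C 0.1 → max 0.1 km
Only Candidate E has all residuals ≈ 0.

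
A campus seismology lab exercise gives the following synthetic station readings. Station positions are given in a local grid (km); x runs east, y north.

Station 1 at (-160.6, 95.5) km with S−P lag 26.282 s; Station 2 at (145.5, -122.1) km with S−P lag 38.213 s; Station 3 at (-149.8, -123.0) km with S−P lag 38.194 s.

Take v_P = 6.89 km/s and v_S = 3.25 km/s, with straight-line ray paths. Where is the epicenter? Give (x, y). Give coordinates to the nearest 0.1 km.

Distance from S−P lag: d = Δt · v_P v_S / (v_P − v_S) = Δt · (6.89·3.25)/(6.89−3.25) ≈ 6.1518·Δt.
So d_Station 1 = 161.68, d_Station 2 = 235.08, d_Station 3 = 234.96 km.
Circle about each station: (x + 160.6)² + (y − 95.5)² = 161.68²; (x − 145.5)² + (y + 122.1)² = 235.08²; (x + 149.8)² + (y + 123.0)² = 234.96².
Subtracting the Station 1 equation from the Station 2 and Station 3 equations removes the quadratic terms:
612.2 x − 435.2 y = -27956.13
21.6 x − 437.0 y = -26409.35
Solving the 2×2 system: x ≈ -2.8, y ≈ 60.3 km.

(-2.8, 60.3)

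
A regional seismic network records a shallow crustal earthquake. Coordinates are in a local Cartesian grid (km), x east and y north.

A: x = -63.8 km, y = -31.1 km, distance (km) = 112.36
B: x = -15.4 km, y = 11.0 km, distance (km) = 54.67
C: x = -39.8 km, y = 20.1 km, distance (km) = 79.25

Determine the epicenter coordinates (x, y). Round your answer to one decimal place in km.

Circle about each station: (x + 63.8)² + (y + 31.1)² = 112.36²; (x + 15.4)² + (y − 11.0)² = 54.67²; (x + 39.8)² + (y − 20.1)² = 79.25².
Subtracting pairs of circle equations eliminates x²+y² and gives linear equations (the radical axes):
96.8 x + 84.2 y = 4956.47
48.0 x + 102.4 y = 3294.61
Solving the 2×2 system: x ≈ 39.2, y ≈ 13.8 km.
Check against A (with the unrounded x, y): √((x + 63.8)²+(y + 31.1)²) = 112.36 ≈ 112.36 km. ✓

(39.2, 13.8)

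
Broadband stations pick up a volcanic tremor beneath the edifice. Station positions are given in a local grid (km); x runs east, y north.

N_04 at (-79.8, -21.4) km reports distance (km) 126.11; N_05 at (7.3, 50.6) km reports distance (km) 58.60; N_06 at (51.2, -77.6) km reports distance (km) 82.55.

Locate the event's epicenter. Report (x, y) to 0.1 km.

Circle about each station: (x + 79.8)² + (y + 21.4)² = 126.11²; (x − 7.3)² + (y − 50.6)² = 58.60²; (x − 51.2)² + (y + 77.6)² = 82.55².
Subtracting pairs of circle equations eliminates x²+y² and gives linear equations (the radical axes):
174.2 x + 144.0 y = 8257.42
262.0 x − 112.4 y = 10906.43
Solving the 2×2 system: x ≈ 43.6, y ≈ 4.6 km.

43.6 km east, 4.6 km north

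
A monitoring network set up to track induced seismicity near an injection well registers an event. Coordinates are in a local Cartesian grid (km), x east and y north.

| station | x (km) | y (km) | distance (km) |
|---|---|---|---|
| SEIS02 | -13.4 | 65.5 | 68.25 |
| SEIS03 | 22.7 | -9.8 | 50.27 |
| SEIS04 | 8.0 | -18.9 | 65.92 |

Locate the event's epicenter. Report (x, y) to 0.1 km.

Circle about each station: (x + 13.4)² + (y − 65.5)² = 68.25²; (x − 22.7)² + (y + 9.8)² = 50.27²; (x − 8.0)² + (y + 18.9)² = 65.92².
Subtracting the SEIS02 equation from the SEIS03 and SEIS04 equations removes the quadratic terms:
72.2 x − 150.6 y = -1727.49
42.8 x − 168.8 y = -3735.98
Solving the 2×2 system: x ≈ 47.2, y ≈ 34.1 km.

x ≈ 47.2 km, y ≈ 34.1 km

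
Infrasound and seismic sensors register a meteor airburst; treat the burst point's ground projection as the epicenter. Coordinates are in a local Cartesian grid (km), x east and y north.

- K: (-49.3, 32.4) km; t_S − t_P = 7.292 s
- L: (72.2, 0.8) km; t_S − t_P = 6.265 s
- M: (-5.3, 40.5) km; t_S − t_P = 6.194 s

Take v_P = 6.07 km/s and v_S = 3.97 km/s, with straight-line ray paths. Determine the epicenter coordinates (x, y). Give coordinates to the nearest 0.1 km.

Distance from S−P lag: d = Δt · v_P v_S / (v_P − v_S) = Δt · (6.07·3.97)/(6.07−3.97) ≈ 11.4752·Δt.
So d_K = 83.68, d_L = 71.89, d_M = 71.08 km.
Circle about each station: (x + 49.3)² + (y − 32.4)² = 83.68²; (x − 72.2)² + (y − 0.8)² = 71.89²; (x + 5.3)² + (y − 40.5)² = 71.08².
Subtracting the K equation from the L and M equations removes the quadratic terms:
243.0 x − 63.2 y = 3567.40
88.0 x + 16.2 y = 138.07
Solving the 2×2 system: x ≈ 7.0, y ≈ -29.5 km.
Check against K (with the unrounded x, y): √((x + 49.3)²+(y − 32.4)²) = 83.69 ≈ 83.68 km. ✓

x ≈ 7.0 km, y ≈ -29.5 km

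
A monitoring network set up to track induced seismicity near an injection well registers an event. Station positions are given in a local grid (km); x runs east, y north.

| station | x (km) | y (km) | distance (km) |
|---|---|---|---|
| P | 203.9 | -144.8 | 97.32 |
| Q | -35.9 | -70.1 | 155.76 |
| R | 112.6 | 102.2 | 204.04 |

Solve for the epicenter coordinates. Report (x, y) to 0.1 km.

(116.6, -101.8)

Circle about each station: (x − 203.9)² + (y + 144.8)² = 97.32²; (x + 35.9)² + (y + 70.1)² = 155.76²; (x − 112.6)² + (y − 102.2)² = 204.04².
Subtracting the P equation from the Q and R equations removes the quadratic terms:
-479.6 x + 149.4 y = -71129.43
-182.6 x + 494.0 y = -71579.79
Solving the 2×2 system: x ≈ 116.6, y ≈ -101.8 km.
Check against P (with the unrounded x, y): √((x − 203.9)²+(y + 144.8)²) = 97.32 ≈ 97.32 km. ✓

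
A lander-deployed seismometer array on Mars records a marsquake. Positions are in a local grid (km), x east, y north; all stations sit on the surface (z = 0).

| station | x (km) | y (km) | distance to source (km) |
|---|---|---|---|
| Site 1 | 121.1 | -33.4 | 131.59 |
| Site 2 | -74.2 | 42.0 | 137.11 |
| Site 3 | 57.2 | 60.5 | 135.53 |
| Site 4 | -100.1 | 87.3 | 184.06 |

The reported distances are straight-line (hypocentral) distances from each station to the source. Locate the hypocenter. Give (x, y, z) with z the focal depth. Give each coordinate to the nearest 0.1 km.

Each station gives a sphere (x−x_i)² + (y−y_i)² + z² = d_i² (stations at z=0).
Subtracting the Site 1 sphere from Site 2 and Site 3: z² cancels, leaving linear equations in x and y:
-390.6 x + 150.8 y = -9994.35
-127.8 x + 187.8 y = -9901.13
Solving: x ≈ 7.097, y ≈ -47.892 km (keep extra digits for the depth step; rounded: 7.1, -47.9).
Then from the Site 1 sphere: z² = 131.59² − (x − 121.1)² − (y + 33.4)² with x = 7.097, y = -47.892, so z ≈ 64.103 ≈ 64.1 km.

x ≈ 7.1 km, y ≈ -47.9 km, depth ≈ 64.1 km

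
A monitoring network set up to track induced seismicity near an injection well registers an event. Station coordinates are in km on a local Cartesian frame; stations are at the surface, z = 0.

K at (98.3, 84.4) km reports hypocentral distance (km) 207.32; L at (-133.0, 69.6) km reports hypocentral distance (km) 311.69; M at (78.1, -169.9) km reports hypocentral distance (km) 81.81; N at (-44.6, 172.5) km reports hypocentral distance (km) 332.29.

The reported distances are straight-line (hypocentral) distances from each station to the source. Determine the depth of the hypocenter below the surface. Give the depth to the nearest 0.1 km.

Each station gives a sphere (x−x_i)² + (y−y_i)² + z² = d_i² (stations at z=0).
Subtracting the K sphere from L and M: z² cancels, leaving linear equations in x and y:
-462.6 x − 29.6 y = -48422.16
-40.4 x − 508.6 y = 54468.08
Solving: x ≈ 112.096, y ≈ -115.998 km (keep extra digits for the depth step; rounded: 112.1, -116.0).
Then from the K sphere: z² = 207.32² − (x − 98.3)² − (y − 84.4)² with x = 112.096, y = -115.998, so z ≈ 51.302 ≈ 51.3 km.

z ≈ 51.3 km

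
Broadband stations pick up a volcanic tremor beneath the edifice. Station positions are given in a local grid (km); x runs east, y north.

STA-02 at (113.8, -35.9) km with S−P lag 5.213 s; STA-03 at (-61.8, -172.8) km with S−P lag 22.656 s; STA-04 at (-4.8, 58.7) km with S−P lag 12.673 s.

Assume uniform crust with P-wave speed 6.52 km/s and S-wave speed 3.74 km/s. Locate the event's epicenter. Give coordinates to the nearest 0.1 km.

69.7 km east, -23.8 km north

Distance from S−P lag: d = Δt · v_P v_S / (v_P − v_S) = Δt · (6.52·3.74)/(6.52−3.74) ≈ 8.7715·Δt.
So d_STA-02 = 45.73, d_STA-03 = 198.73, d_STA-04 = 111.16 km.
Circle about each station: (x − 113.8)² + (y + 35.9)² = 45.73²; (x + 61.8)² + (y + 172.8)² = 198.73²; (x + 4.8)² + (y − 58.7)² = 111.16².
Subtracting the STA-02 equation from the STA-03 and STA-04 equations removes the quadratic terms:
-351.2 x − 273.8 y = -17962.55
-237.2 x + 189.2 y = -21035.83
Solving the 2×2 system: x ≈ 69.7, y ≈ -23.8 km.
Check against STA-02 (with the unrounded x, y): √((x − 113.8)²+(y + 35.9)²) = 45.73 ≈ 45.73 km. ✓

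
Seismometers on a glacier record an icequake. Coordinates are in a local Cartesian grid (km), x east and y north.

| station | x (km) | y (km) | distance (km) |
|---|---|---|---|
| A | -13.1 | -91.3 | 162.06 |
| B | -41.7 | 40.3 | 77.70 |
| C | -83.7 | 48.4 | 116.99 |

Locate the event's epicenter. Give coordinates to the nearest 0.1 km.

x ≈ 32.2 km, y ≈ 64.3 km

Circle about each station: (x + 13.1)² + (y + 91.3)² = 162.06²; (x + 41.7)² + (y − 40.3)² = 77.70²; (x + 83.7)² + (y − 48.4)² = 116.99².
Subtracting pairs of circle equations eliminates x²+y² and gives linear equations (the radical axes):
-57.2 x + 263.2 y = 15081.83
-141.2 x + 279.4 y = 13417.73
Solving the 2×2 system: x ≈ 32.2, y ≈ 64.3 km.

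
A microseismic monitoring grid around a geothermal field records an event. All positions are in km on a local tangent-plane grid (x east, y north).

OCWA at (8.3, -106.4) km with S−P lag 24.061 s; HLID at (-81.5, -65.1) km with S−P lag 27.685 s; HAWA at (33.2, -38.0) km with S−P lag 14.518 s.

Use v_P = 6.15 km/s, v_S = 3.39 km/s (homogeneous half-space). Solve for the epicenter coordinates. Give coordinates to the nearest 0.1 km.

88.5 km east, 56.7 km north

Distance from S−P lag: d = Δt · v_P v_S / (v_P − v_S) = Δt · (6.15·3.39)/(6.15−3.39) ≈ 7.5538·Δt.
So d_OCWA = 181.75, d_HLID = 209.13, d_HAWA = 109.67 km.
Circle about each station: (x − 8.3)² + (y + 106.4)² = 181.75²; (x + 81.5)² + (y + 65.1)² = 209.13²; (x − 33.2)² + (y + 38.0)² = 109.67².
Subtracting the OCWA equation from the HLID and HAWA equations removes the quadratic terms:
-179.6 x + 82.6 y = -11211.88
49.8 x + 136.8 y = 12161.94
Solving the 2×2 system: x ≈ 88.5, y ≈ 56.7 km.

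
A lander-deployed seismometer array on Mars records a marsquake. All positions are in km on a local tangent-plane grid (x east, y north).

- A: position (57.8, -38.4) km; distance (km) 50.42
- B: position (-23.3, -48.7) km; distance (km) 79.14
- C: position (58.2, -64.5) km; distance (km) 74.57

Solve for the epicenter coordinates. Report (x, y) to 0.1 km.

Circle about each station: (x − 57.8)² + (y + 38.4)² = 50.42²; (x + 23.3)² + (y + 48.7)² = 79.14²; (x − 58.2)² + (y + 64.5)² = 74.57².
Subtracting pairs of circle equations eliminates x²+y² and gives linear equations (the radical axes):
-162.2 x − 20.6 y = -5621.78
0.8 x − 52.2 y = -286.42
Solving the 2×2 system: x ≈ 33.9, y ≈ 6.0 km.

x ≈ 33.9 km, y ≈ 6.0 km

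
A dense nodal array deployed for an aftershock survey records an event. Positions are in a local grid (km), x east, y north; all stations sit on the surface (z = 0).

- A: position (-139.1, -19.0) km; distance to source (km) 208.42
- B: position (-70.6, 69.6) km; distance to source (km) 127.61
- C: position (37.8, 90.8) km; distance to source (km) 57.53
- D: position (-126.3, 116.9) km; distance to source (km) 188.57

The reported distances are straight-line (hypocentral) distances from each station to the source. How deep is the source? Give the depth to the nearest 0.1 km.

48.3 km

Each station gives a sphere (x−x_i)² + (y−y_i)² + z² = d_i² (stations at z=0).
Subtracting the A sphere from B and C: z² cancels, leaving linear equations in x and y:
137.0 x + 177.2 y = 17273.29
353.8 x + 219.6 y = 30092.87
Solving: x ≈ 47.204, y ≈ 60.984 km (keep extra digits for the depth step; rounded: 47.2, 61.0).
Then from the A sphere: z² = 208.42² − (x + 139.1)² − (y + 19.0)² with x = 47.204, y = 60.984, so z ≈ 48.294 ≈ 48.3 km.
Check against D (with the unrounded solution): distance 188.58 ≈ 188.57 km. ✓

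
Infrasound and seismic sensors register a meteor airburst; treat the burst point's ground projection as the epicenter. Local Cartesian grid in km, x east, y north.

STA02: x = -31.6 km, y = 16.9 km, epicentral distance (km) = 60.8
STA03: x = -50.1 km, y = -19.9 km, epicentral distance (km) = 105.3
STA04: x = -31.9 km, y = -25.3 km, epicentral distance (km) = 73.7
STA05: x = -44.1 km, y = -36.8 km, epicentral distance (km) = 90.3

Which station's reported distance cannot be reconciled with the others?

STA03

Solve using three stations at a time. Using STA02, STA04, STA05 (subtract circle equations pairwise → linear system) gives (x, y) ≈ (29.3, 15.9).
Distances from that point to each station vs reported:
  STA02: calculated 60.9 vs reported 60.8 → residual 0.1 km
  STA03: calculated 87.1 vs reported 105.3 → residual 18.2 km
  STA04: calculated 73.8 vs reported 73.7 → residual 0.1 km
  STA05: calculated 90.4 vs reported 90.3 → residual 0.1 km
STA02, STA04, STA05 are mutually consistent (residuals ≈ 0); STA03 is off by 18.2 km.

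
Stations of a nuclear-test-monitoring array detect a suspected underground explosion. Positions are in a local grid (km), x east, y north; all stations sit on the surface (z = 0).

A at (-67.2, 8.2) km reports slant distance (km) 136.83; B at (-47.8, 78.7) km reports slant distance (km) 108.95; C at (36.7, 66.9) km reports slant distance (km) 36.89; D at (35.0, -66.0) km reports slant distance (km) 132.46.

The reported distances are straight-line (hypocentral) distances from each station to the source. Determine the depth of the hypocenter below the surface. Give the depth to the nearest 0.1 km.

Each station gives a sphere (x−x_i)² + (y−y_i)² + z² = d_i² (stations at z=0).
Subtracting the A sphere from B and C: z² cancels, leaving linear equations in x and y:
38.8 x + 141.0 y = 10747.80
207.8 x + 117.4 y = 18601.00
Solving: x ≈ 55.000, y ≈ 61.091 km (keep extra digits for the depth step; rounded: 55.0, 61.1).
Then from the A sphere: z² = 136.83² − (x + 67.2)² − (y − 8.2)² with x = 55.000, y = 61.091, so z ≈ 31.498 ≈ 31.5 km.

depth ≈ 31.5 km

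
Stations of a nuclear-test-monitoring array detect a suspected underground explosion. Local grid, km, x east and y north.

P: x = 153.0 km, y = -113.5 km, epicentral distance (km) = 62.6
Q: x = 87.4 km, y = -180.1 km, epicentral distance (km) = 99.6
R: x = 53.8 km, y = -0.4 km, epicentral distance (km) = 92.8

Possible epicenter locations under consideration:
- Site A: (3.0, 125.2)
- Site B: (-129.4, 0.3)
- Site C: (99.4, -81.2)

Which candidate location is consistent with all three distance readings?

For each candidate, compare |candidate − station| to the reported distance:
Site A: residuals P 219.3, Q 217.2, R 42.7 → max 219.3 km
Site B: residuals P 241.9, Q 182.4, R 90.4 → max 241.9 km
Site C: residuals P 0.0, Q 0.0, R 0.0 → max 0.0 km
Only Site C has all residuals ≈ 0.

Site C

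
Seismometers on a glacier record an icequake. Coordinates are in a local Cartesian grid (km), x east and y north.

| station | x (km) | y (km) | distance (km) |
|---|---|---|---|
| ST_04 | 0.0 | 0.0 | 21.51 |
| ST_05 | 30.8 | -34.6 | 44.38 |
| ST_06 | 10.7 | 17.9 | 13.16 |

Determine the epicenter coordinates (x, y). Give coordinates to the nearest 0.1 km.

19.8 km east, 8.4 km north

Circle about each station: x² + y² = 21.51²; (x − 30.8)² + (y + 34.6)² = 44.38²; (x − 10.7)² + (y − 17.9)² = 13.16².
Subtracting pairs of circle equations eliminates x²+y² and gives linear equations (the radical axes):
61.6 x − 69.2 y = 638.90
21.4 x + 35.8 y = 724.39
Solving the 2×2 system: x ≈ 19.8, y ≈ 8.4 km.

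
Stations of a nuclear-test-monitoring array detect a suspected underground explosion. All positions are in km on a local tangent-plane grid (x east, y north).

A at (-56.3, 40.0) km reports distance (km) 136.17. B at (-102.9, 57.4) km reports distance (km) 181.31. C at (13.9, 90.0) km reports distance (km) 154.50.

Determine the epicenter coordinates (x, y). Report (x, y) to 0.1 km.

x ≈ 32.3 km, y ≈ -63.4 km

Circle about each station: (x + 56.3)² + (y − 40.0)² = 136.17²; (x + 102.9)² + (y − 57.4)² = 181.31²; (x − 13.9)² + (y − 90.0)² = 154.50².
Subtracting the A equation from the B and C equations removes the quadratic terms:
-93.2 x + 34.8 y = -5217.57
140.4 x + 100.0 y = -1804.46
Solving the 2×2 system: x ≈ 32.3, y ≈ -63.4 km.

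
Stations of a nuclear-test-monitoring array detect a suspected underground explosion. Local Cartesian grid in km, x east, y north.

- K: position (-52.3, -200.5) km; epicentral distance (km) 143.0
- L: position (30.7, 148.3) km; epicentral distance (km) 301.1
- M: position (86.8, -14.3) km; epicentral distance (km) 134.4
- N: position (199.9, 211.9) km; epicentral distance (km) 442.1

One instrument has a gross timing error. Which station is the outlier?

Solve using three stations at a time. Using K, L, M (subtract circle equations pairwise → linear system) gives (x, y) ≈ (81.0, -148.6).
Distances from that point to each station vs reported:
  K: calculated 143.0 vs reported 143.0 → residual 0.0 km
  L: calculated 301.1 vs reported 301.1 → residual 0.0 km
  M: calculated 134.4 vs reported 134.4 → residual 0.0 km
  N: calculated 379.6 vs reported 442.1 → residual 62.5 km
K, L, M are mutually consistent (residuals ≈ 0); N is off by 62.5 km.

N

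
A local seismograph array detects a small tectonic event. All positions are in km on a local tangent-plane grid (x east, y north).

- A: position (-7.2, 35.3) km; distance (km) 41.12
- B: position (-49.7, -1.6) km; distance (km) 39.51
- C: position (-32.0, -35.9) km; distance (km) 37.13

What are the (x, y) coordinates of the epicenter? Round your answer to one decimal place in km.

-10.4 km east, -5.7 km north

Circle about each station: (x + 7.2)² + (y − 35.3)² = 41.12²; (x + 49.7)² + (y + 1.6)² = 39.51²; (x + 32.0)² + (y + 35.9)² = 37.13².
Subtracting pairs of circle equations eliminates x²+y² and gives linear equations (the radical axes):
-85.0 x − 73.8 y = 1304.53
-49.6 x − 142.4 y = 1327.10
Solving the 2×2 system: x ≈ -10.4, y ≈ -5.7 km.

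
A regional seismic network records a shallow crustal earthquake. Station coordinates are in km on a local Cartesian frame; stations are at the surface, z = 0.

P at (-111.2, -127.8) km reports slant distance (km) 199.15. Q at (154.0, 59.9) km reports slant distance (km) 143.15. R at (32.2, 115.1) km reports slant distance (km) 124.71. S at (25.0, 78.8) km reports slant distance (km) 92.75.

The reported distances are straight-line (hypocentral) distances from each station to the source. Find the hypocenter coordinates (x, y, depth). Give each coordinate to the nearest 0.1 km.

Each station gives a sphere (x−x_i)² + (y−y_i)² + z² = d_i² (stations at z=0).
Subtracting the P sphere from Q and R: z² cancels, leaving linear equations in x and y:
530.4 x + 375.4 y = 17774.53
286.8 x + 485.8 y = 9694.71
Solving: x ≈ 33.302, y ≈ 0.296 km (keep extra digits for the depth step; rounded: 33.3, 0.3).
Then from the P sphere: z² = 199.15² − (x + 111.2)² − (y + 127.8)² with x = 33.302, y = 0.296, so z ≈ 48.696 ≈ 48.7 km.
Check against S (with the unrounded solution): distance 92.75 ≈ 92.75 km. ✓

(33.3, 0.3, 48.7)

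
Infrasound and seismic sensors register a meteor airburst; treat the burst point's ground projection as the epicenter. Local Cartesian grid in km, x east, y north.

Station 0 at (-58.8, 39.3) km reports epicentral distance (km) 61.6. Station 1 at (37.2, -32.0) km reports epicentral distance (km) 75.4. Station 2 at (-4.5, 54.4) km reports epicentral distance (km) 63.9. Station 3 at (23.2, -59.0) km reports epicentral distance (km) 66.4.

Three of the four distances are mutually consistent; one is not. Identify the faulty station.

Station 1

Solve using three stations at a time. Using Station 0, Station 2, Station 3 (subtract circle equations pairwise → linear system) gives (x, y) ≈ (-19.1, -7.8).
Distances from that point to each station vs reported:
  Station 0: calculated 61.6 vs reported 61.6 → residual 0.0 km
  Station 1: calculated 61.3 vs reported 75.4 → residual 14.1 km
  Station 2: calculated 63.9 vs reported 63.9 → residual 0.0 km
  Station 3: calculated 66.4 vs reported 66.4 → residual 0.0 km
Station 0, Station 2, Station 3 are mutually consistent (residuals ≈ 0); Station 1 is off by 14.1 km.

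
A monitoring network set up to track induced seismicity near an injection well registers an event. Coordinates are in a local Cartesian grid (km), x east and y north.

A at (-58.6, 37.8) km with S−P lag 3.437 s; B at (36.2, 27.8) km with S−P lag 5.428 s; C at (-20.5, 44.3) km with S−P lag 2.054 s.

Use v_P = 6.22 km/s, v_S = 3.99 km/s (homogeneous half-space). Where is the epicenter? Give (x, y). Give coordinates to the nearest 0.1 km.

(-23.9, 21.7)

Distance from S−P lag: d = Δt · v_P v_S / (v_P − v_S) = Δt · (6.22·3.99)/(6.22−3.99) ≈ 11.1291·Δt.
So d_A = 38.25, d_B = 60.41, d_C = 22.86 km.
Circle about each station: (x + 58.6)² + (y − 37.8)² = 38.25²; (x − 36.2)² + (y − 27.8)² = 60.41²; (x + 20.5)² + (y − 44.3)² = 22.86².
Subtracting pairs of circle equations eliminates x²+y² and gives linear equations (the radical axes):
189.6 x − 20.0 y = -4965.83
76.2 x + 13.0 y = -1539.58
Solving the 2×2 system: x ≈ -23.9, y ≈ 21.7 km.
Check against A (with the unrounded x, y): √((x + 58.6)²+(y − 37.8)²) = 38.26 ≈ 38.25 km. ✓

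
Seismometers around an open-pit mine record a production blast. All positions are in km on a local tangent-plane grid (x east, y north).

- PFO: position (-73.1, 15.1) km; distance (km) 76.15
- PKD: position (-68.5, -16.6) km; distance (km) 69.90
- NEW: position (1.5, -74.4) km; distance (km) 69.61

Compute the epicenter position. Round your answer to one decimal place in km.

Circle about each station: (x + 73.1)² + (y − 15.1)² = 76.15²; (x + 68.5)² + (y + 16.6)² = 69.90²; (x − 1.5)² + (y + 74.4)² = 69.61².
Subtracting the PFO equation from the PKD and NEW equations removes the quadratic terms:
9.2 x − 63.4 y = 309.00
149.2 x − 179.0 y = 919.26
Solving the 2×2 system: x ≈ 0.4, y ≈ -4.8 km.
Check against PFO (with the unrounded x, y): √((x + 73.1)²+(y − 15.1)²) = 76.13 ≈ 76.15 km. ✓

(0.4, -4.8)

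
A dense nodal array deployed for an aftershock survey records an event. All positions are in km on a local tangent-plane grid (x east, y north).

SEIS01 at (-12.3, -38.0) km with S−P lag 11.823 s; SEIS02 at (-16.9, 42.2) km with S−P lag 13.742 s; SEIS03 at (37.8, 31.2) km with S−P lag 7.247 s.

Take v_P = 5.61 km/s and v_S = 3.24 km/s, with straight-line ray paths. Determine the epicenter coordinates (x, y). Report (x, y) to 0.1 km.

Distance from S−P lag: d = Δt · v_P v_S / (v_P − v_S) = Δt · (5.61·3.24)/(5.61−3.24) ≈ 7.6694·Δt.
So d_SEIS01 = 90.67, d_SEIS02 = 105.39, d_SEIS03 = 55.58 km.
Circle about each station: (x + 12.3)² + (y + 38.0)² = 90.67²; (x + 16.9)² + (y − 42.2)² = 105.39²; (x − 37.8)² + (y − 31.2)² = 55.58².
Subtracting the SEIS01 equation from the SEIS02 and SEIS03 equations removes the quadratic terms:
-9.2 x + 160.4 y = -2414.84
100.2 x + 138.4 y = 5938.90
Solving the 2×2 system: x ≈ 74.2, y ≈ -10.8 km.
Check against SEIS01 (with the unrounded x, y): √((x + 12.3)²+(y + 38.0)²) = 90.66 ≈ 90.67 km. ✓

(74.2, -10.8)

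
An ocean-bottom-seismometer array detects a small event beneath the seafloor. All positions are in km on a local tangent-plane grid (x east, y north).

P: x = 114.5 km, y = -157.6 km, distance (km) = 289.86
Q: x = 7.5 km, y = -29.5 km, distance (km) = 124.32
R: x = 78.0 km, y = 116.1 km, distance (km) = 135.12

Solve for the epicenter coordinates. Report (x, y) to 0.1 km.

-52.1 km east, 79.6 km north

Circle about each station: (x − 114.5)² + (y + 157.6)² = 289.86²; (x − 7.5)² + (y + 29.5)² = 124.32²; (x − 78.0)² + (y − 116.1)² = 135.12².
Subtracting pairs of circle equations eliminates x²+y² and gives linear equations (the radical axes):
-214.0 x + 256.2 y = 31541.85
-73.0 x + 547.4 y = 47376.61
Solving the 2×2 system: x ≈ -52.1, y ≈ 79.6 km.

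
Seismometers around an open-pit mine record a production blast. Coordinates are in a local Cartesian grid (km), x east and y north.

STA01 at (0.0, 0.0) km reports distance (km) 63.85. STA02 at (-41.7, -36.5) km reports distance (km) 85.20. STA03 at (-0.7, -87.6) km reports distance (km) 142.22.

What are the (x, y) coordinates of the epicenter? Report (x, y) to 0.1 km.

x ≈ -41.3 km, y ≈ 48.7 km

Circle about each station: x² + y² = 63.85²; (x + 41.7)² + (y + 36.5)² = 85.20²; (x + 0.7)² + (y + 87.6)² = 142.22².
Subtracting the STA01 equation from the STA02 and STA03 equations removes the quadratic terms:
-83.4 x − 73.0 y = -111.08
-1.4 x − 175.2 y = -8475.46
Solving the 2×2 system: x ≈ -41.3, y ≈ 48.7 km.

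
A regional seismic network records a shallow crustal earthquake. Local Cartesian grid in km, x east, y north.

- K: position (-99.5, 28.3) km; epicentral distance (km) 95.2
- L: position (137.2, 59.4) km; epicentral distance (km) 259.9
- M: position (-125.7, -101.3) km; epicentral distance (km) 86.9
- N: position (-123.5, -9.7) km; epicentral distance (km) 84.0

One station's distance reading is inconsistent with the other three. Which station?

L

Solve using three stations at a time. Using K, M, N (subtract circle equations pairwise → linear system) gives (x, y) ≈ (-52.2, -54.5).
Distances from that point to each station vs reported:
  K: calculated 95.4 vs reported 95.2 → residual 0.2 km
  L: calculated 221.1 vs reported 259.9 → residual 38.8 km
  M: calculated 87.1 vs reported 86.9 → residual 0.2 km
  N: calculated 84.2 vs reported 84.0 → residual 0.2 km
K, M, N are mutually consistent (residuals ≈ 0); L is off by 38.8 km.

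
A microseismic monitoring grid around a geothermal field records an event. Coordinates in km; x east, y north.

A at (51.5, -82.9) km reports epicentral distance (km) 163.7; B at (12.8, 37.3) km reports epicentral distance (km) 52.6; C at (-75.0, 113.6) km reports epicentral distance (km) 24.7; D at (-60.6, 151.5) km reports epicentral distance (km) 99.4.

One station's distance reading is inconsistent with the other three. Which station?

Solve using three stations at a time. Using A, B, D (subtract circle equations pairwise → linear system) gives (x, y) ≈ (-36.8, 55.0).
Distances from that point to each station vs reported:
  A: calculated 163.7 vs reported 163.7 → residual 0.0 km
  B: calculated 52.7 vs reported 52.6 → residual 0.1 km
  C: calculated 70.0 vs reported 24.7 → residual 45.3 km
  D: calculated 99.4 vs reported 99.4 → residual 0.0 km
A, B, D are mutually consistent (residuals ≈ 0); C is off by 45.3 km.

C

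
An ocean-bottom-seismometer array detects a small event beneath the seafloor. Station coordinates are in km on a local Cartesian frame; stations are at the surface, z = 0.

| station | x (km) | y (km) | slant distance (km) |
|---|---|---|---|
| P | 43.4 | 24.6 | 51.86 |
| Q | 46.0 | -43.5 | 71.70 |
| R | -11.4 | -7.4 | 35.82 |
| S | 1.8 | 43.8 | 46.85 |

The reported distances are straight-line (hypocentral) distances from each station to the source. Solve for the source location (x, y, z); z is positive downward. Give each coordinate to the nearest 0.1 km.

Each station gives a sphere (x−x_i)² + (y−y_i)² + z² = d_i² (stations at z=0).
Subtracting the P sphere from Q and R: z² cancels, leaving linear equations in x and y:
5.2 x − 136.2 y = -931.90
-109.6 x − 64.0 y = -897.61
Solving: x ≈ 4.103, y ≈ 6.999 km (keep extra digits for the depth step; rounded: 4.1, 7.0).
Then from the P sphere: z² = 51.86² − (x − 43.4)² − (y − 24.6)² with x = 4.103, y = 6.999, so z ≈ 28.903 ≈ 28.9 km.

(4.1, 7.0, 28.9)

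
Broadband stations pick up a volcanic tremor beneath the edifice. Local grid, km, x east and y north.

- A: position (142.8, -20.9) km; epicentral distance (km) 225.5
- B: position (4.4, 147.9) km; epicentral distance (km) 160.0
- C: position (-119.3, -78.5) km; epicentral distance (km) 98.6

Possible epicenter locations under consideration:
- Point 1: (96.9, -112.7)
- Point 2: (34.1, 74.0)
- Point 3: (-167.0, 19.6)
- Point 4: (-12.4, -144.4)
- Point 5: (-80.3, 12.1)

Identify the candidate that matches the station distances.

Point 5

For each candidate, compare |candidate − station| to the reported distance:
Point 1: residuals A 122.9, B 116.5, C 120.3 → max 122.9 km
Point 2: residuals A 81.2, B 80.4, C 117.7 → max 117.7 km
Point 3: residuals A 86.9, B 54.1, C 10.5 → max 86.9 km
Point 4: residuals A 27.2, B 132.8, C 27.0 → max 132.8 km
Point 5: residuals A 0.0, B 0.0, C 0.0 → max 0.0 km
Only Point 5 has all residuals ≈ 0.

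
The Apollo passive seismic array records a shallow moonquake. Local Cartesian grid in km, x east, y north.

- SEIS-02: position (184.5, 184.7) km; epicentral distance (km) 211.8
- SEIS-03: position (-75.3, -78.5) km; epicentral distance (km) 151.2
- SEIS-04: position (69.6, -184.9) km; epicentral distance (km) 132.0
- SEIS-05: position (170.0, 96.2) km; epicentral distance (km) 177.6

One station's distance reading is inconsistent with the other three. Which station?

Solve using three stations at a time. Using SEIS-03, SEIS-04, SEIS-05 (subtract circle equations pairwise → linear system) gives (x, y) ≈ (73.7, -53.0).
Distances from that point to each station vs reported:
  SEIS-02: calculated 262.3 vs reported 211.8 → residual 50.5 km
  SEIS-03: calculated 151.2 vs reported 151.2 → residual 0.0 km
  SEIS-04: calculated 132.0 vs reported 132.0 → residual 0.0 km
  SEIS-05: calculated 177.6 vs reported 177.6 → residual 0.0 km
SEIS-03, SEIS-04, SEIS-05 are mutually consistent (residuals ≈ 0); SEIS-02 is off by 50.5 km.

SEIS-02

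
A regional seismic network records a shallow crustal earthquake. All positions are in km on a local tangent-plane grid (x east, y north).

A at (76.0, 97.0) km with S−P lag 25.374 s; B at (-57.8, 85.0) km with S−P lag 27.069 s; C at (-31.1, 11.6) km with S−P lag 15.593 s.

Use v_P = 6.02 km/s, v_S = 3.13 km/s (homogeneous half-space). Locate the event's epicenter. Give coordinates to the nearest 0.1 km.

Distance from S−P lag: d = Δt · v_P v_S / (v_P − v_S) = Δt · (6.02·3.13)/(6.02−3.13) ≈ 6.5199·Δt.
So d_A = 165.44, d_B = 176.49, d_C = 101.67 km.
Circle about each station: (x − 76.0)² + (y − 97.0)² = 165.44²; (x + 57.8)² + (y − 85.0)² = 176.49²; (x + 31.1)² + (y − 11.6)² = 101.67².
Subtracting pairs of circle equations eliminates x²+y² and gives linear equations (the radical axes):
-267.6 x − 24.0 y = -8397.49
-214.2 x − 170.8 y = 2950.37
Solving the 2×2 system: x ≈ 37.1, y ≈ -63.8 km.

(37.1, -63.8)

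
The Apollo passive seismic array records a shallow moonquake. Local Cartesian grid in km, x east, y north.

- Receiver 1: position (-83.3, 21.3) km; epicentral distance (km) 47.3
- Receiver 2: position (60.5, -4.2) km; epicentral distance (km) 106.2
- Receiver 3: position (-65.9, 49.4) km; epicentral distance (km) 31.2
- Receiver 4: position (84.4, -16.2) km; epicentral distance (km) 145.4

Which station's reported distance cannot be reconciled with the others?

Receiver 4

Solve using three stations at a time. Using Receiver 1, Receiver 2, Receiver 3 (subtract circle equations pairwise → linear system) gives (x, y) ≈ (-38.1, 35.2).
Distances from that point to each station vs reported:
  Receiver 1: calculated 47.3 vs reported 47.3 → residual 0.0 km
  Receiver 2: calculated 106.2 vs reported 106.2 → residual 0.0 km
  Receiver 3: calculated 31.2 vs reported 31.2 → residual 0.0 km
  Receiver 4: calculated 132.9 vs reported 145.4 → residual 12.5 km
Receiver 1, Receiver 2, Receiver 3 are mutually consistent (residuals ≈ 0); Receiver 4 is off by 12.5 km.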